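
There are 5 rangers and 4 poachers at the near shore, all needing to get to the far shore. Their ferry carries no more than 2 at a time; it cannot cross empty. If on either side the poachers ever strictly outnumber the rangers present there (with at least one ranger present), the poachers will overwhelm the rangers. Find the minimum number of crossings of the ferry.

Counting alone: each trip to the far shore takes at most 2 across and each return brings at least 1 back, so after t trips out (and t−1 returns) at most 2t − (t−1) of the 9 are across; that first reaches 9 at t = 8, so at least 15 crossings are needed.
The plan below uses exactly 15 crossings, so it is optimal:
1. 2 poachers → the far shore.  (the near shore: 5R 2P; the far shore: 0R 2P)
2. 1 poacher ← the near shore.  (the near shore: 5R 3P; the far shore: 0R 1P)
3. 2 poachers → the far shore.  (the near shore: 5R 1P; the far shore: 0R 3P)
4. 1 poacher ← the near shore.  (the near shore: 5R 2P; the far shore: 0R 2P)
5. 2 rangers → the far shore.  (the near shore: 3R 2P; the far shore: 2R 2P)
6. 1 poacher ← the near shore.  (the near shore: 3R 3P; the far shore: 2R 1P)
7. 1 ranger and 1 poacher → the far shore.  (the near shore: 2R 2P; the far shore: 3R 2P)
8. 1 ranger ← the near shore.  (the near shore: 3R 2P; the far shore: 2R 2P)
9. 1 ranger and 1 poacher → the far shore.  (the near shore: 2R 1P; the far shore: 3R 3P)
10. 1 poacher ← the near shore.  (the near shore: 2R 2P; the far shore: 3R 2P)
11. 1 ranger and 1 poacher → the far shore.  (the near shore: 1R 1P; the far shore: 4R 3P)
12. 1 ranger ← the near shore.  (the near shore: 2R 1P; the far shore: 3R 3P)
13. 1 ranger and 1 poacher → the far shore.  (the near shore: 1R 0P; the far shore: 4R 4P)
14. 1 poacher ← the near shore.  (the near shore: 1R 1P; the far shore: 4R 3P)
15. 1 ranger and 1 poacher → the far shore.  (the near shore: 0R 0P; the far shore: 5R 4P)

15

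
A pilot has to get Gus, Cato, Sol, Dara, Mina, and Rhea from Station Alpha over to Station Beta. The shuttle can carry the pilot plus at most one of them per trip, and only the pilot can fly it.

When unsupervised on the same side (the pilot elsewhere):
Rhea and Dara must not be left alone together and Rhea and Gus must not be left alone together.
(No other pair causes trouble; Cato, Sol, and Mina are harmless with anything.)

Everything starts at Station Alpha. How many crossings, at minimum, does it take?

Counting alone: the pilot can take at most 1 across per trip to Station Beta, so moving all 6 needs at least 6 loaded trips out, with a return between consecutive ones — at least 11 crossings.
The safety rule pushes this higher. Following every safe sequence of crossings, the most of the 6 that can be at Station Beta as the shuttle arrives there on crossing 11 is 5 — never all 6.
So no plan with fewer than 13 crossings exists, and this one achieves 13:
1. Pilot goes to Station Beta with Rhea.  [Station Alpha: Cato, Dara, Gus, Mina, Sol | Station Beta: Rhea]
2. Pilot goes back to Station Alpha alone.  [Station Alpha: Cato, Dara, Gus, Mina, Sol | Station Beta: Rhea]
3. Pilot goes to Station Beta with Gus.  [Station Alpha: Cato, Dara, Mina, Sol | Station Beta: Gus, Rhea]
4. Pilot goes back to Station Alpha with Rhea.  [Station Alpha: Cato, Dara, Mina, Rhea, Sol | Station Beta: Gus]
5. Pilot goes to Station Beta with Dara.  [Station Alpha: Cato, Mina, Rhea, Sol | Station Beta: Dara, Gus]
6. Pilot goes back to Station Alpha alone.  [Station Alpha: Cato, Mina, Rhea, Sol | Station Beta: Dara, Gus]
7. Pilot goes to Station Beta with Cato.  [Station Alpha: Mina, Rhea, Sol | Station Beta: Cato, Dara, Gus]
8. Pilot goes back to Station Alpha alone.  [Station Alpha: Mina, Rhea, Sol | Station Beta: Cato, Dara, Gus]
9. Pilot goes to Station Beta with Sol.  [Station Alpha: Mina, Rhea | Station Beta: Cato, Dara, Gus, Sol]
10. Pilot goes back to Station Alpha alone.  [Station Alpha: Mina, Rhea | Station Beta: Cato, Dara, Gus, Sol]
11. Pilot goes to Station Beta with Mina.  [Station Alpha: Rhea | Station Beta: Cato, Dara, Gus, Mina, Sol]
12. Pilot goes back to Station Alpha alone.  [Station Alpha: Rhea | Station Beta: Cato, Dara, Gus, Mina, Sol]
13. Pilot goes to Station Beta with Rhea.  [Station Alpha: — | Station Beta: Cato, Dara, Gus, Mina, Rhea, Sol]

13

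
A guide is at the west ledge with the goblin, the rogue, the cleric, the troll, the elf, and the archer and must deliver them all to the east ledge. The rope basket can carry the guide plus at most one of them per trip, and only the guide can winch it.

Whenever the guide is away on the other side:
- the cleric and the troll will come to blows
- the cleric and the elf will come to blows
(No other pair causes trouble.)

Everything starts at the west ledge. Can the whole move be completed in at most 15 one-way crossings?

Yes

Yes — this plan uses 13 crossings (≤ 15):
1. Guide goes to the east ledge with the cleric.
2. Guide goes back to the west ledge alone.
3. Guide goes to the east ledge with the goblin.
4. Guide goes back to the west ledge alone.
5. Guide goes to the east ledge with the rogue.
6. Guide goes back to the west ledge alone.
7. Guide goes to the east ledge with the troll.
8. Guide goes back to the west ledge with the cleric.
9. Guide goes to the east ledge with the elf.
10. Guide goes back to the west ledge alone.
11. Guide goes to the east ledge with the archer.
12. Guide goes back to the west ledge alone.
13. Guide goes to the east ledge with the cleric.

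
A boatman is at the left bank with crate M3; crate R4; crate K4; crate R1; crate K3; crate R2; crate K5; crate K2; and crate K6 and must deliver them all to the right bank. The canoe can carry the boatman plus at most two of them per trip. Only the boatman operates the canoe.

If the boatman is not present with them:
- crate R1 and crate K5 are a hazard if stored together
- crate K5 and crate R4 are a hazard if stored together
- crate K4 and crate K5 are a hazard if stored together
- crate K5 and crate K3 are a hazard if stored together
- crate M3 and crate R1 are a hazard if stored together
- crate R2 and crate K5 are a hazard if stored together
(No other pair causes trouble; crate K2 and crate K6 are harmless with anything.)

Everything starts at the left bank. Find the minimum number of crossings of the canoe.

11

Counting alone: the boatman can take at most 2 across per trip to the right bank, so moving all 9 needs at least 5 loaded trips out, with a return between consecutive ones — at least 9 crossings.
The safety rule pushes this higher. Following every safe sequence of crossings, the most of the 9 that can be at the right bank as the canoe arrives there on crossing 9 is 8 — never all 9.
So no plan with fewer than 11 crossings exists, and this one achieves 11:
1. Boatman goes to the right bank with crate K5 and crate M3.
2. Boatman goes back to the left bank alone.
3. Boatman goes to the right bank with crate K4 and crate R4.
4. Boatman goes back to the left bank with crate K5.
5. Boatman goes to the right bank with crate K5 and crate R1.
6. Boatman goes back to the left bank with crate K5 and crate M3.
7. Boatman goes to the right bank with crate K3 and crate R2.
8. Boatman goes back to the left bank alone.
9. Boatman goes to the right bank with crate K2 and crate K6.
10. Boatman goes back to the left bank alone.
11. Boatman goes to the right bank with crate K5 and crate M3.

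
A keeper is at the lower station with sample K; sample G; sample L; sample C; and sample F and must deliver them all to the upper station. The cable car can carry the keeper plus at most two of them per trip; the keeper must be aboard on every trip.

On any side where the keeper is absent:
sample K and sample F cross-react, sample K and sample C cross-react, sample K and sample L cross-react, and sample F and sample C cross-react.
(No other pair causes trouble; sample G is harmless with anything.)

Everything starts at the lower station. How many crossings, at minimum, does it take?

Counting alone: the keeper can take at most 2 across per trip to the upper station, so moving all 5 needs at least 3 loaded trips out, with a return between consecutive ones — at least 5 crossings.
The safety rule pushes this higher. Following every safe sequence of crossings, the most of the 5 that can be at the upper station as the cable car arrives there on crossing 5 is 4 — never all 5.
So no plan with fewer than 7 crossings exists, and this one achieves 7:
1. Keeper goes to the upper station with sample C and sample K.  [the lower station: sample F, sample G, sample L | the upper station: sample C, sample K]
2. Keeper goes back to the lower station with sample K.  [the lower station: sample F, sample G, sample K, sample L | the upper station: sample C]
3. Keeper goes to the upper station with sample G and sample K.  [the lower station: sample F, sample L | the upper station: sample C, sample G, sample K]
4. Keeper goes back to the lower station with sample K.  [the lower station: sample F, sample K, sample L | the upper station: sample C, sample G]
5. Keeper goes to the upper station with sample K and sample L.  [the lower station: sample F | the upper station: sample C, sample G, sample K, sample L]
6. Keeper goes back to the lower station with sample K.  [the lower station: sample F, sample K | the upper station: sample C, sample G, sample L]
7. Keeper goes to the upper station with sample F and sample K.  [the lower station: — | the upper station: sample C, sample F, sample G, sample K, sample L]

7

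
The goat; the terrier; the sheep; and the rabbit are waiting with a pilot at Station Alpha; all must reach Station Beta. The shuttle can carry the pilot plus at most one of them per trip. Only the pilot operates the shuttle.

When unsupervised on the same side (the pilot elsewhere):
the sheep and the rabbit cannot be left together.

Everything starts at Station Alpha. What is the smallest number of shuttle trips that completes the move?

7

Counting alone: the pilot can take at most 1 across per trip to Station Beta, so moving all 4 needs at least 4 loaded trips out, with a return between consecutive ones — at least 7 crossings.
The plan below uses exactly 7 crossings, so it is optimal:
1. Pilot goes to Station Beta with the sheep.
2. Pilot goes back to Station Alpha alone.
3. Pilot goes to Station Beta with the goat.
4. Pilot goes back to Station Alpha alone.
5. Pilot goes to Station Beta with the terrier.
6. Pilot goes back to Station Alpha alone.
7. Pilot goes to Station Beta with the rabbit.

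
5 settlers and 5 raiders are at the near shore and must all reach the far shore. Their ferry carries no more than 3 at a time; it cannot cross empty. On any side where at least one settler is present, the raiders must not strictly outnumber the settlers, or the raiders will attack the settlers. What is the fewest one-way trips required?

Counting alone: each trip to the far shore takes at most 3 across and each return brings at least 1 back, so after t trips out (and t−1 returns) at most 3t − (t−1) of the 10 are across; that first reaches 10 at t = 5, so at least 9 crossings are needed.
The safety rule pushes this higher. Following every safe sequence of crossings, the most of the 10 that can be at the far shore as the ferry arrives there on crossing 9 is 9 — never all 10.
So no plan with fewer than 11 crossings exists, and this one achieves 11:
1. 2 raiders → the far shore.  (the near shore: 5S 3R; the far shore: 0S 2R)
2. 1 raider ← the near shore.  (the near shore: 5S 4R; the far shore: 0S 1R)
3. 3 raiders → the far shore.  (the near shore: 5S 1R; the far shore: 0S 4R)
4. 1 raider ← the near shore.  (the near shore: 5S 2R; the far shore: 0S 3R)
5. 3 settlers → the far shore.  (the near shore: 2S 2R; the far shore: 3S 3R)
6. 1 settler and 1 raider ← the near shore.  (the near shore: 3S 3R; the far shore: 2S 2R)
7. 3 settlers → the far shore.  (the near shore: 0S 3R; the far shore: 5S 2R)
8. 1 raider ← the near shore.  (the near shore: 0S 4R; the far shore: 5S 1R)
9. 2 raiders → the far shore.  (the near shore: 0S 2R; the far shore: 5S 3R)
10. 1 raider ← the near shore.  (the near shore: 0S 3R; the far shore: 5S 2R)
11. 3 raiders → the far shore.  (the near shore: 0S 0R; the far shore: 5S 5R)

11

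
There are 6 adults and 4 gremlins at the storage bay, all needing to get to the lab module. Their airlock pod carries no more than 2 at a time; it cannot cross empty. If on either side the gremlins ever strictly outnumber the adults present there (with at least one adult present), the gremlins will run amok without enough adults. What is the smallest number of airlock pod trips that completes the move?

17

Counting alone: each trip to the lab module takes at most 2 across and each return brings at least 1 back, so after t trips out (and t−1 returns) at most 2t − (t−1) of the 10 are across; that first reaches 10 at t = 9, so at least 17 crossings are needed.
The plan below uses exactly 17 crossings, so it is optimal:
1. 2 gremlins → the lab module.  (the storage bay: 6A 2G; the lab module: 0A 2G)
2. 1 gremlin ← the storage bay.  (the storage bay: 6A 3G; the lab module: 0A 1G)
3. 2 gremlins → the lab module.  (the storage bay: 6A 1G; the lab module: 0A 3G)
4. 1 gremlin ← the storage bay.  (the storage bay: 6A 2G; the lab module: 0A 2G)
5. 2 adults → the lab module.  (the storage bay: 4A 2G; the lab module: 2A 2G)
6. 1 gremlin ← the storage bay.  (the storage bay: 4A 3G; the lab module: 2A 1G)
7. 1 adult and 1 gremlin → the lab module.  (the storage bay: 3A 2G; the lab module: 3A 2G)
8. 1 gremlin ← the storage bay.  (the storage bay: 3A 3G; the lab module: 3A 1G)
9. 2 gremlins → the lab module.  (the storage bay: 3A 1G; the lab module: 3A 3G)
10. 1 gremlin ← the storage bay.  (the storage bay: 3A 2G; the lab module: 3A 2G)
11. 1 adult and 1 gremlin → the lab module.  (the storage bay: 2A 1G; the lab module: 4A 3G)
12. 1 gremlin ← the storage bay.  (the storage bay: 2A 2G; the lab module: 4A 2G)
13. 2 gremlins → the lab module.  (the storage bay: 2A 0G; the lab module: 4A 4G)
14. 1 gremlin ← the storage bay.  (the storage bay: 2A 1G; the lab module: 4A 3G)
15. 1 adult and 1 gremlin → the lab module.  (the storage bay: 1A 0G; the lab module: 5A 4G)
16. 1 gremlin ← the storage bay.  (the storage bay: 1A 1G; the lab module: 5A 3G)
17. 1 adult and 1 gremlin → the lab module.  (the storage bay: 0A 0G; the lab module: 6A 4G)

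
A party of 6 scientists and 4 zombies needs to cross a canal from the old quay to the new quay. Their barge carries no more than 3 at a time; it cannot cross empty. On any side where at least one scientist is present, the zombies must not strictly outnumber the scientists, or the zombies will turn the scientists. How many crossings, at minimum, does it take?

Counting alone: each trip to the new quay takes at most 3 across and each return brings at least 1 back, so after t trips out (and t−1 returns) at most 3t − (t−1) of the 10 are across; that first reaches 10 at t = 5, so at least 9 crossings are needed.
The plan below uses exactly 9 crossings, so it is optimal:
1. 2 zombies → the new quay.  (the old quay: 6S 2Z; the new quay: 0S 2Z)
2. 1 zombie ← the old quay.  (the old quay: 6S 3Z; the new quay: 0S 1Z)
3. 3 zombies → the new quay.  (the old quay: 6S 0Z; the new quay: 0S 4Z)
4. 1 zombie ← the old quay.  (the old quay: 6S 1Z; the new quay: 0S 3Z)
5. 3 scientists → the new quay.  (the old quay: 3S 1Z; the new quay: 3S 3Z)
6. 1 zombie ← the old quay.  (the old quay: 3S 2Z; the new quay: 3S 2Z)
7. 1 scientist and 2 zombies → the new quay.  (the old quay: 2S 0Z; the new quay: 4S 4Z)
8. 1 zombie ← the old quay.  (the old quay: 2S 1Z; the new quay: 4S 3Z)
9. 2 scientists and 1 zombie → the new quay.  (the old quay: 0S 0Z; the new quay: 6S 4Z)

9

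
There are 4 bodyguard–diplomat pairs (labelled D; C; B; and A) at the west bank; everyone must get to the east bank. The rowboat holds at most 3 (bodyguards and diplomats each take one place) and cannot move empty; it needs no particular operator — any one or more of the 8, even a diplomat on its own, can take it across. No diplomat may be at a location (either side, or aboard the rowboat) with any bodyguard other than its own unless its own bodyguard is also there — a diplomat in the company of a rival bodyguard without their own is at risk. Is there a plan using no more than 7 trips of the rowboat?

Counting alone: each trip to the east bank takes at most 3 across and each return brings at least 1 back, so after t trips out (and t−1 returns) at most 3t − (t−1) of the 8 are across; that first reaches 8 at t = 4, so at least 7 crossings are needed.
The safety rule pushes this higher. Following every safe sequence of crossings, the most of the 8 that can be at the east bank as the rowboat arrives there on crossing 7 is 7 — never all 8.
So the move cannot be finished within 7 crossings. (The shortest complete plan takes 9:)
1. bodyguard D and diplomat D cross → the east bank.
2. bodyguard D crosses ← the west bank.
3. bodyguard C, bodyguard D, and diplomat C cross → the east bank.
4. bodyguard D and diplomat D cross ← the west bank.
5. bodyguard A, bodyguard B, and bodyguard D cross → the east bank.
6. diplomat C crosses ← the west bank.
7. diplomat C and diplomat D cross → the east bank.
8. diplomat D crosses ← the west bank.
9. diplomat A, diplomat B, and diplomat D cross → the east bank.

No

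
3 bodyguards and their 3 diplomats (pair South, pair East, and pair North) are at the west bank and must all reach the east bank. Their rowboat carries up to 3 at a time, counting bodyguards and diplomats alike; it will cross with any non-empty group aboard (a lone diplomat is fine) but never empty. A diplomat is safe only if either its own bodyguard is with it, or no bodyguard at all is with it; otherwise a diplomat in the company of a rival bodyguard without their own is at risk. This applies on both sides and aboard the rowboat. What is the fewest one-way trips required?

5

Counting alone: each trip to the east bank takes at most 3 across and each return brings at least 1 back, so after t trips out (and t−1 returns) at most 3t − (t−1) of the 6 are across; that first reaches 6 at t = 3, so at least 5 crossings are needed.
The plan below uses exactly 5 crossings, so it is optimal:
1. bodyguard South and diplomat South cross → the east bank.
2. bodyguard South crosses ← the west bank.
3. bodyguard East, bodyguard North, and bodyguard South cross → the east bank.
4. diplomat South crosses ← the west bank.
5. diplomat East, diplomat North, and diplomat South cross → the east bank.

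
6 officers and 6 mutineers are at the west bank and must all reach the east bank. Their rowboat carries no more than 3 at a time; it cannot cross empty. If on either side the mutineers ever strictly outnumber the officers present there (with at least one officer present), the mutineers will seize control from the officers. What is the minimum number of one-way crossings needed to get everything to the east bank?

Following every safe sequence of crossings from the start, the most of the 12 that can be at the east bank as the rowboat arrives there on crossings 1, 3, 5 is 3, 5, 6 respectively; the best ever achieved is 6 of 12.
From crossing 7 on, no configuration arises that was not already reachable earlier: only 17 distinct safe configurations (who is on which side, and where the rowboat is) can ever be reached, none of them has everyone across, and every continuation just revisits them. They are: 0 officers + 0 mutineers across (rowboat back at the start); 0 officers + 1 mutineer across (rowboat there); 0 officers + 1 mutineer across (rowboat back at the start); 0 officers + 2 mutineers across (rowboat there); 0 officers + 2 mutineers across (rowboat back at the start); 0 officers + 3 mutineers across (rowboat there); 0 officers + 3 mutineers across (rowboat back at the start); 0 officers + 4 mutineers across (rowboat there); 0 officers + 4 mutineers across (rowboat back at the start); 0 officers + 5 mutineers across (rowboat there); 0 officers + 5 mutineers across (rowboat back at the start); 0 officers + 6 mutineers across (rowboat there); 1 officer + 1 mutineer across (rowboat there); 1 officer + 1 mutineer across (rowboat back at the start); 2 officers + 2 mutineers across (rowboat there); 2 officers + 2 mutineers across (rowboat back at the start); 3 officers + 3 mutineers across (rowboat there). So no valid plan exists.

impossible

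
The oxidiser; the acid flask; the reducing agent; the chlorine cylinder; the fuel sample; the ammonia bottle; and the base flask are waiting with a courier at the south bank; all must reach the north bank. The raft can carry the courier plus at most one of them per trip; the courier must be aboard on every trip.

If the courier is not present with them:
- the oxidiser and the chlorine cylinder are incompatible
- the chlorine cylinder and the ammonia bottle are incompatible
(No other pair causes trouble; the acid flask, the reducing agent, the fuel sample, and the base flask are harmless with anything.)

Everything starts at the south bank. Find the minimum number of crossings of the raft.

Counting alone: the courier can take at most 1 across per trip to the north bank, so moving all 7 needs at least 7 loaded trips out, with a return between consecutive ones — at least 13 crossings.
The safety rule pushes this higher. Following every safe sequence of crossings, the most of the 7 that can be at the north bank as the raft arrives there on crossing 13 is 6 — never all 7.
So no plan with fewer than 15 crossings exists, and this one achieves 15:
1. Courier goes to the north bank with the chlorine cylinder.  [the south bank: the acid flask, the ammonia bottle, the base flask, the fuel sample, the oxidiser, the reducing agent | the north bank: the chlorine cylinder]
2. Courier goes back to the south bank alone.  [the south bank: the acid flask, the ammonia bottle, the base flask, the fuel sample, the oxidiser, the reducing agent | the north bank: the chlorine cylinder]
3. Courier goes to the north bank with the oxidiser.  [the south bank: the acid flask, the ammonia bottle, the base flask, the fuel sample, the reducing agent | the north bank: the chlorine cylinder, the oxidiser]
4. Courier goes back to the south bank with the chlorine cylinder.  [the south bank: the acid flask, the ammonia bottle, the base flask, the chlorine cylinder, the fuel sample, the reducing agent | the north bank: the oxidiser]
5. Courier goes to the north bank with the ammonia bottle.  [the south bank: the acid flask, the base flask, the chlorine cylinder, the fuel sample, the reducing agent | the north bank: the ammonia bottle, the oxidiser]
6. Courier goes back to the south bank alone.  [the south bank: the acid flask, the base flask, the chlorine cylinder, the fuel sample, the reducing agent | the north bank: the ammonia bottle, the oxidiser]
7. Courier goes to the north bank with the acid flask.  [the south bank: the base flask, the chlorine cylinder, the fuel sample, the reducing agent | the north bank: the acid flask, the ammonia bottle, the oxidiser]
8. Courier goes back to the south bank alone.  [the south bank: the base flask, the chlorine cylinder, the fuel sample, the reducing agent | the north bank: the acid flask, the ammonia bottle, the oxidiser]
9. Courier goes to the north bank with the reducing agent.  [the south bank: the base flask, the chlorine cylinder, the fuel sample | the north bank: the acid flask, the ammonia bottle, the oxidiser, the reducing agent]
10. Courier goes back to the south bank alone.  [the south bank: the base flask, the chlorine cylinder, the fuel sample | the north bank: the acid flask, the ammonia bottle, the oxidiser, the reducing agent]
11. Courier goes to the north bank with the fuel sample.  [the south bank: the base flask, the chlorine cylinder | the north bank: the acid flask, the ammonia bottle, the fuel sample, the oxidiser, the reducing agent]
12. Courier goes back to the south bank alone.  [the south bank: the base flask, the chlorine cylinder | the north bank: the acid flask, the ammonia bottle, the fuel sample, the oxidiser, the reducing agent]
13. Courier goes to the north bank with the base flask.  [the south bank: the chlorine cylinder | the north bank: the acid flask, the ammonia bottle, the base flask, the fuel sample, the oxidiser, the reducing agent]
14. Courier goes back to the south bank alone.  [the south bank: the chlorine cylinder | the north bank: the acid flask, the ammonia bottle, the base flask, the fuel sample, the oxidiser, the reducing agent]
15. Courier goes to the north bank with the chlorine cylinder.  [the south bank: — | the north bank: the acid flask, the ammonia bottle, the base flask, the chlorine cylinder, the fuel sample, the oxidiser, the reducing agent]

15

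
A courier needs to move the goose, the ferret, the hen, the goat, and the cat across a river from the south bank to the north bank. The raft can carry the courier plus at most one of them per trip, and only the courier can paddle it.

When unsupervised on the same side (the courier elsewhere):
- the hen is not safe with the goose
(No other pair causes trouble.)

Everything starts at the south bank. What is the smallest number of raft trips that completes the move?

9

Counting alone: the courier can take at most 1 across per trip to the north bank, so moving all 5 needs at least 5 loaded trips out, with a return between consecutive ones — at least 9 crossings.
The plan below uses exactly 9 crossings, so it is optimal:
1. Courier goes to the north bank with the goose.  [the south bank: the cat, the ferret, the goat, the hen | the north bank: the goose]
2. Courier goes back to the south bank alone.  [the south bank: the cat, the ferret, the goat, the hen | the north bank: the goose]
3. Courier goes to the north bank with the ferret.  [the south bank: the cat, the goat, the hen | the north bank: the ferret, the goose]
4. Courier goes back to the south bank alone.  [the south bank: the cat, the goat, the hen | the north bank: the ferret, the goose]
5. Courier goes to the north bank with the goat.  [the south bank: the cat, the hen | the north bank: the ferret, the goat, the goose]
6. Courier goes back to the south bank alone.  [the south bank: the cat, the hen | the north bank: the ferret, the goat, the goose]
7. Courier goes to the north bank with the cat.  [the south bank: the hen | the north bank: the cat, the ferret, the goat, the goose]
8. Courier goes back to the south bank alone.  [the south bank: the hen | the north bank: the cat, the ferret, the goat, the goose]
9. Courier goes to the north bank with the hen.  [the south bank: — | the north bank: the cat, the ferret, the goat, the goose, the hen]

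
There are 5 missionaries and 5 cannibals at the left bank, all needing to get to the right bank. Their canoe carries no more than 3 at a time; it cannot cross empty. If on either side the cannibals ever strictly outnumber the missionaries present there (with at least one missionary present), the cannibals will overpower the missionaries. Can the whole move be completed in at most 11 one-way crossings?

Yes

Yes — this plan uses 11 crossings (≤ 11):
1. 2 cannibals → the right bank.  (the left bank: 5M 3C; the right bank: 0M 2C)
2. 1 cannibal ← the left bank.  (the left bank: 5M 4C; the right bank: 0M 1C)
3. 3 cannibals → the right bank.  (the left bank: 5M 1C; the right bank: 0M 4C)
4. 1 cannibal ← the left bank.  (the left bank: 5M 2C; the right bank: 0M 3C)
5. 3 missionaries → the right bank.  (the left bank: 2M 2C; the right bank: 3M 3C)
6. 1 missionary and 1 cannibal ← the left bank.  (the left bank: 3M 3C; the right bank: 2M 2C)
7. 3 missionaries → the right bank.  (the left bank: 0M 3C; the right bank: 5M 2C)
8. 1 cannibal ← the left bank.  (the left bank: 0M 4C; the right bank: 5M 1C)
9. 2 cannibals → the right bank.  (the left bank: 0M 2C; the right bank: 5M 3C)
10. 1 cannibal ← the left bank.  (the left bank: 0M 3C; the right bank: 5M 2C)
11. 3 cannibals → the right bank.  (the left bank: 0M 0C; the right bank: 5M 5C)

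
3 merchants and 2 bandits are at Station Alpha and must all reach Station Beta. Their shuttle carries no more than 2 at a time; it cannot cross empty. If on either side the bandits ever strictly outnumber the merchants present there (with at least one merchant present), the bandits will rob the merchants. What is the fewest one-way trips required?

7

Counting alone: each trip to Station Beta takes at most 2 across and each return brings at least 1 back, so after t trips out (and t−1 returns) at most 2t − (t−1) of the 5 are across; that first reaches 5 at t = 4, so at least 7 crossings are needed.
The plan below uses exactly 7 crossings, so it is optimal:
1. 2 bandits → Station Beta.  (Station Alpha: 3M 0B; Station Beta: 0M 2B)
2. 1 bandit ← Station Alpha.  (Station Alpha: 3M 1B; Station Beta: 0M 1B)
3. 2 merchants → Station Beta.  (Station Alpha: 1M 1B; Station Beta: 2M 1B)
4. 1 merchant ← Station Alpha.  (Station Alpha: 2M 1B; Station Beta: 1M 1B)
5. 1 merchant and 1 bandit → Station Beta.  (Station Alpha: 1M 0B; Station Beta: 2M 2B)
6. 1 bandit ← Station Alpha.  (Station Alpha: 1M 1B; Station Beta: 2M 1B)
7. 1 merchant and 1 bandit → Station Beta.  (Station Alpha: 0M 0B; Station Beta: 3M 2B)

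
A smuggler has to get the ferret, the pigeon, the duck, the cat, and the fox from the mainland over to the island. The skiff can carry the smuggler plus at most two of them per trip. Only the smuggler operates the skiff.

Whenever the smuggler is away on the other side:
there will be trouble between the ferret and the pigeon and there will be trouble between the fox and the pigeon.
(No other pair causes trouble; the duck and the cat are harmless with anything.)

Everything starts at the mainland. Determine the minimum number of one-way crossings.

Counting alone: the smuggler can take at most 2 across per trip to the island, so moving all 5 needs at least 3 loaded trips out, with a return between consecutive ones — at least 5 crossings.
The plan below uses exactly 5 crossings, so it is optimal:
1. Smuggler goes to the island with the pigeon.  [the mainland: the cat, the duck, the ferret, the fox | the island: the pigeon]
2. Smuggler goes back to the mainland alone.  [the mainland: the cat, the duck, the ferret, the fox | the island: the pigeon]
3. Smuggler goes to the island with the cat and the duck.  [the mainland: the ferret, the fox | the island: the cat, the duck, the pigeon]
4. Smuggler goes back to the mainland alone.  [the mainland: the ferret, the fox | the island: the cat, the duck, the pigeon]
5. Smuggler goes to the island with the ferret and the fox.  [the mainland: — | the island: the cat, the duck, the ferret, the fox, the pigeon]

5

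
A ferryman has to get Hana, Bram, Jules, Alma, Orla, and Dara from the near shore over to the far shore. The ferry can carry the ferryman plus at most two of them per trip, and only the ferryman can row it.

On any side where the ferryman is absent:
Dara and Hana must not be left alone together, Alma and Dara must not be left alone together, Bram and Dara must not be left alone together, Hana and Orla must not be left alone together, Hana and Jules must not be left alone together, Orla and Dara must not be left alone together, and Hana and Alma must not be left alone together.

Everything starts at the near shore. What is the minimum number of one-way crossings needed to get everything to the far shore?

9

Counting alone: the ferryman can take at most 2 across per trip to the far shore, so moving all 6 needs at least 3 loaded trips out, with a return between consecutive ones — at least 5 crossings.
The safety rule pushes this higher. Following every safe sequence of crossings, the most of the 6 that can be at the far shore as the ferry arrives there on crossings 5, 7 is 4, 5 respectively — never all 6.
So no plan with fewer than 9 crossings exists, and this one achieves 9:
1. Ferryman goes to the far shore with Dara and Hana.
2. Ferryman goes back to the near shore with Hana.
3. Ferryman goes to the far shore with Bram and Hana.
4. Ferryman goes back to the near shore with Dara.
5. Ferryman goes to the far shore with Alma and Orla.
6. Ferryman goes back to the near shore with Hana.
7. Ferryman goes to the far shore with Hana and Jules.
8. Ferryman goes back to the near shore with Hana.
9. Ferryman goes to the far shore with Dara and Hana.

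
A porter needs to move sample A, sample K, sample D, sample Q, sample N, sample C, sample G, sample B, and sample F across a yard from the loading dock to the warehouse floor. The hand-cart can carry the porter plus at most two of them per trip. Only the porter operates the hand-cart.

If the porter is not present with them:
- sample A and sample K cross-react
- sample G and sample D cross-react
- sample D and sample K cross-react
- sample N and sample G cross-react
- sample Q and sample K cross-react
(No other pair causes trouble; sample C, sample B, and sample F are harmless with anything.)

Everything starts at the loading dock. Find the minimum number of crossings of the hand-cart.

11

Counting alone: the porter can take at most 2 across per trip to the warehouse floor, so moving all 9 needs at least 5 loaded trips out, with a return between consecutive ones — at least 9 crossings.
The safety rule pushes this higher. Following every safe sequence of crossings, the most of the 9 that can be at the warehouse floor as the hand-cart arrives there on crossing 9 is 8 — never all 9.
So no plan with fewer than 11 crossings exists, and this one achieves 11:
1. Porter goes to the warehouse floor with sample G and sample K.  [the loading dock: sample A, sample B, sample C, sample D, sample F, sample N, sample Q | the warehouse floor: sample G, sample K]
2. Porter goes back to the loading dock alone.  [the loading dock: sample A, sample B, sample C, sample D, sample F, sample N, sample Q | the warehouse floor: sample G, sample K]
3. Porter goes to the warehouse floor with sample A.  [the loading dock: sample B, sample C, sample D, sample F, sample N, sample Q | the warehouse floor: sample A, sample G, sample K]
4. Porter goes back to the loading dock with sample K.  [the loading dock: sample B, sample C, sample D, sample F, sample K, sample N, sample Q | the warehouse floor: sample A, sample G]
5. Porter goes to the warehouse floor with sample D and sample Q.  [the loading dock: sample B, sample C, sample F, sample K, sample N | the warehouse floor: sample A, sample D, sample G, sample Q]
6. Porter goes back to the loading dock with sample G.  [the loading dock: sample B, sample C, sample F, sample G, sample K, sample N | the warehouse floor: sample A, sample D, sample Q]
7. Porter goes to the warehouse floor with sample C and sample N.  [the loading dock: sample B, sample F, sample G, sample K | the warehouse floor: sample A, sample C, sample D, sample N, sample Q]
8. Porter goes back to the loading dock alone.  [the loading dock: sample B, sample F, sample G, sample K | the warehouse floor: sample A, sample C, sample D, sample N, sample Q]
9. Porter goes to the warehouse floor with sample B and sample F.  [the loading dock: sample G, sample K | the warehouse floor: sample A, sample B, sample C, sample D, sample F, sample N, sample Q]
10. Porter goes back to the loading dock alone.  [the loading dock: sample G, sample K | the warehouse floor: sample A, sample B, sample C, sample D, sample F, sample N, sample Q]
11. Porter goes to the warehouse floor with sample G and sample K.  [the loading dock: — | the warehouse floor: sample A, sample B, sample C, sample D, sample F, sample G, sample K, sample N, sample Q]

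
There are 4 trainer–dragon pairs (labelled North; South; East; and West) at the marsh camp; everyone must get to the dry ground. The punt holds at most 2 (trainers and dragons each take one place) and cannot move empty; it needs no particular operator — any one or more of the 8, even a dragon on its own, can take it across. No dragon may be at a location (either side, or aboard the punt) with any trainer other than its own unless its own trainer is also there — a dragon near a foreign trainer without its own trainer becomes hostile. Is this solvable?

No

Following every safe sequence of crossings from the start, the most of the 8 that can be at the dry ground as the punt arrives there on crossings 1, 3, 5 is 2, 3, 4 respectively; the best ever achieved is 4 of 8.
From crossing 7 on, no configuration arises that was not already reachable earlier: only 44 distinct safe configurations (who is on which side, and where the punt is) can ever be reached, none of them has everyone across, and every continuation just revisits them. So no valid plan exists.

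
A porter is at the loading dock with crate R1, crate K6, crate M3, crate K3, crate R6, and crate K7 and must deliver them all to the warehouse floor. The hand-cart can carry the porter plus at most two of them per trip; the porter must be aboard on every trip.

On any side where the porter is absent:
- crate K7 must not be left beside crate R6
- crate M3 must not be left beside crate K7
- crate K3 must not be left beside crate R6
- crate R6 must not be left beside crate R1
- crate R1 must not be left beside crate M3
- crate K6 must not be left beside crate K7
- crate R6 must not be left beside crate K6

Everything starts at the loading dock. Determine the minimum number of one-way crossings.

Whatever the first load, the items left behind include a forbidden pair without the porter. No opening move is safe, so no plan exists.

impossible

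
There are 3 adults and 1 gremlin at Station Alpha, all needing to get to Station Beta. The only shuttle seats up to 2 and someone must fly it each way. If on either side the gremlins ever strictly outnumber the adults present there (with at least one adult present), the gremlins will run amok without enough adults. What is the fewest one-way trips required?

5

Counting alone: each trip to Station Beta takes at most 2 across and each return brings at least 1 back, so after t trips out (and t−1 returns) at most 2t − (t−1) of the 4 are across; that first reaches 4 at t = 3, so at least 5 crossings are needed.
The plan below uses exactly 5 crossings, so it is optimal:
1. 1 adult and 1 gremlin → Station Beta.  (Station Alpha: 2A 0G; Station Beta: 1A 1G)
2. 1 gremlin ← Station Alpha.  (Station Alpha: 2A 1G; Station Beta: 1A 0G)
3. 1 adult and 1 gremlin → Station Beta.  (Station Alpha: 1A 0G; Station Beta: 2A 1G)
4. 1 gremlin ← Station Alpha.  (Station Alpha: 1A 1G; Station Beta: 2A 0G)
5. 1 adult and 1 gremlin → Station Beta.  (Station Alpha: 0A 0G; Station Beta: 3A 1G)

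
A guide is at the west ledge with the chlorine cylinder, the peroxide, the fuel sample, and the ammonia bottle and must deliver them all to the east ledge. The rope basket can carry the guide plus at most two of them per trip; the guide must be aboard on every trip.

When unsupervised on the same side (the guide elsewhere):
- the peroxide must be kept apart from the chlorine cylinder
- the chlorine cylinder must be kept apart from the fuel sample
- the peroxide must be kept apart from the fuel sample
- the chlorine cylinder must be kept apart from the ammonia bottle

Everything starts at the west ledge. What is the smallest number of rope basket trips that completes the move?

Counting alone: the guide can take at most 2 across per trip to the east ledge, so moving all 4 needs at least 2 loaded trips out, with a return between consecutive ones — at least 3 crossings.
The safety rule pushes this higher. Following every safe sequence of crossings, the most of the 4 that can be at the east ledge as the rope basket arrives there on crossing 3 is 3 — never all 4.
So no plan with fewer than 5 crossings exists, and this one achieves 5:
1. Guide goes to the east ledge with the chlorine cylinder and the peroxide.  [the west ledge: the ammonia bottle, the fuel sample | the east ledge: the chlorine cylinder, the peroxide]
2. Guide goes back to the west ledge with the chlorine cylinder.  [the west ledge: the ammonia bottle, the chlorine cylinder, the fuel sample | the east ledge: the peroxide]
3. Guide goes to the east ledge with the ammonia bottle and the chlorine cylinder.  [the west ledge: the fuel sample | the east ledge: the ammonia bottle, the chlorine cylinder, the peroxide]
4. Guide goes back to the west ledge with the chlorine cylinder.  [the west ledge: the chlorine cylinder, the fuel sample | the east ledge: the ammonia bottle, the peroxide]
5. Guide goes to the east ledge with the chlorine cylinder and the fuel sample.  [the west ledge: — | the east ledge: the ammonia bottle, the chlorine cylinder, the fuel sample, the peroxide]

5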